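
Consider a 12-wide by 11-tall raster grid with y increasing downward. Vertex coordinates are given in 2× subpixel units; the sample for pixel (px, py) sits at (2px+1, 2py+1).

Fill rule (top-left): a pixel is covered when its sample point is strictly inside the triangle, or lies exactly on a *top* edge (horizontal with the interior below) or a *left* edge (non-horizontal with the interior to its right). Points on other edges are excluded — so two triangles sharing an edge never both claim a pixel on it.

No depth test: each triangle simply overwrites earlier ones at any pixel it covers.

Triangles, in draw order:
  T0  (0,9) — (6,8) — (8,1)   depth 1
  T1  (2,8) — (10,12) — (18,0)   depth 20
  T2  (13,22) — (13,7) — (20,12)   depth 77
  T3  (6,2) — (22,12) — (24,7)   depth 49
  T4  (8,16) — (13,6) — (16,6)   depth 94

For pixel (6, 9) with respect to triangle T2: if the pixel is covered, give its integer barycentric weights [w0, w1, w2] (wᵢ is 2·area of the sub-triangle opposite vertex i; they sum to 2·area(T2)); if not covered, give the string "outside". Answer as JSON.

T0:
  2·area = 40  (B↔C swapped to make it positive)
  edge (0, 9)→(8, 1): d=(8,-8) top-left  bias=+0
  edge (8, 1)→(6, 8): d=(-2,7) right/bottom  bias=-1
  edge (6, 8)→(0, 9): d=(-6,1) right/bottom  bias=-1
    (3,1)@(7, 3): e=[8,3,29] → #
    (4,1)@(9, 3): e=[24,-11,27] → ·
    (2,2)@(5, 5): e=[8,13,19] → #
    (3,2)@(7, 5): e=[24,-1,17] → ·
    (1,3)@(3, 7): e=[8,23,9] → #
    (3,3)@(7, 7): e=[40,-5,5] → ·
    (1,4)@(3, 9): e=[24,19,-3] → ·
    (2,4)@(5, 9): e=[40,5,-5] → ·
  covered (4 px):
    · · · · · · · · · · · ·
    · · · # · · · · · · · ·
    · · # · · · · · · · · ·
    · # # · · · · · · · · ·
    · · · · · · · · · · · ·
    · · · · · · · · · · · ·
    · · · · · · · · · · · ·
    · · · · · · · · · · · ·
    · · · · · · · · · · · ·
    · · · · · · · · · · · ·
    · · · · · · · · · · · ·
T1:
  2·area = 128  (B↔C swapped to make it positive)
  edge (2, 8)→(18, 0): d=(16,-8) top-left  bias=+0
  edge (18, 0)→(10, 12): d=(-8,12) right/bottom  bias=-1
  edge (10, 12)→(2, 8): d=(-8,-4) top-left  bias=+0
    (8,0)@(17, 1): e=[8,4,116] → #
    (9,0)@(19, 1): e=[24,-20,124] → ·
    (6,1)@(13, 3): e=[8,36,84] → #
    (7,1)@(15, 3): e=[24,12,92] → #
    (8,1)@(17, 3): e=[40,-12,100] → ·
    (4,2)@(9, 5): e=[8,68,52] → #
    (5,2)@(11, 5): e=[24,44,60] → #
    (7,2)@(15, 5): e=[56,-4,76] → ·
    (2,3)@(5, 7): e=[8,100,20] → #
    (3,3)@(7, 7): e=[24,76,28] → #
    (7,3)@(15, 7): e=[88,-20,60] → ·
    (2,4)@(5, 9): e=[40,84,4] → #
  covered (16 px):
    · · · · · · · · # · · ·
    · · · · · · # # · · · ·
    · · · · # # # · · · · ·
    · · # # # # # · · · · ·
    · · # # # # · · · · · ·
    · · · · # · · · · · · ·
    · · · · · · · · · · · ·
    · · · · · · · · · · · ·
    · · · · · · · · · · · ·
    · · · · · · · · · · · ·
    · · · · · · · · · · · ·
T2:
  2·area = 105
  edge (13, 22)→(13, 7): d=(0,-15) top-left  bias=+0
  edge (13, 7)→(20, 12): d=(7,5) right/bottom  bias=-1
  edge (20, 12)→(13, 22): d=(-7,10) right/bottom  bias=-1
    (6,0)@(13, 1): e=[0,-42,147] → ·  [on edge]
    (6,1)@(13, 3): e=[0,-28,133] → ·  [on edge]
    (6,2)@(13, 5): e=[0,-14,119] → ·  [on edge]
    (6,3)@(13, 7): e=[0,0,105] → ·  [on edge]
    (6,4)@(13, 9): e=[0,14,91] → #  [on edge]
    (7,4)@(15, 9): e=[30,4,71] → #
    (8,4)@(17, 9): e=[60,-6,51] → ·
    (6,5)@(13, 11): e=[0,28,77] → #  [on edge]
    (8,5)@(17, 11): e=[60,8,37] → #
    (9,5)@(19, 11): e=[90,-2,17] → ·
    (6,6)@(13, 13): e=[0,42,63] → #  [on edge]
    (9,6)@(19, 13): e=[90,12,3] → #
    (6,7)@(13, 15): e=[0,56,49] → #  [on edge]
    (6,8)@(13, 17): e=[0,70,35] → #  [on edge]
    (6,9)@(13, 19): e=[0,84,21] → #  [on edge]
    (6,10)@(13, 21): e=[0,98,7] → #  [on edge]
  covered (17 px):
    · · · · · · · · · · · ·
    · · · · · · · · · · · ·
    · · · · · · · · · · · ·
    · · · · · · · · · · · ·
    · · · · · · # # · · · ·
    · · · · · · # # # · · ·
    · · · · · · # # # # · ·
    · · · · · · # # # · · ·
    · · · · · · # # · · · ·
    · · · · · · # # · · · ·
    · · · · · · # · · · · ·
T3:
  2·area = 100  (B↔C swapped to make it positive)
  edge (6, 2)→(24, 7): d=(18,5) right/bottom  bias=-1
  edge (24, 7)→(22, 12): d=(-2,5) right/bottom  bias=-1
  edge (22, 12)→(6, 2): d=(-16,-10) top-left  bias=+0
    (4,1)@(9, 3): e=[3,83,14] → #
    (5,1)@(11, 3): e=[-7,73,34] → ·
    (4,2)@(9, 5): e=[39,79,-18] → ·
    (5,2)@(11, 5): e=[29,69,2] → #
    (6,2)@(13, 5): e=[19,59,22] → #
    (7,2)@(15, 5): e=[9,49,42] → #
    (8,2)@(17, 5): e=[-1,39,62] → ·
    (5,3)@(11, 7): e=[65,65,-30] → ·
    (6,3)@(13, 7): e=[55,55,-10] → ·
    (7,3)@(15, 7): e=[45,45,10] → #
    (8,3)@(17, 7): e=[35,35,30] → #
    (9,3)@(19, 7): e=[25,25,50] → #
  covered (13 px):
    · · · · · · · · · · · ·
    · · · · # · · · · · · ·
    · · · · · # # # · · · ·
    · · · · · · · # # # # #
    · · · · · · · · · # # #
    · · · · · · · · · · # ·
    · · · · · · · · · · · ·
    · · · · · · · · · · · ·
    · · · · · · · · · · · ·
    · · · · · · · · · · · ·
    · · · · · · · · · · · ·
T4:
  2·area = 30
  edge (8, 16)→(13, 6): d=(5,-10) top-left  bias=+0
  edge (13, 6)→(16, 6): d=(3,0) top-left  bias=+0
  edge (16, 6)→(8, 16): d=(-8,10) right/bottom  bias=-1
    (6,3)@(13, 7): e=[5,3,22] → #
    (7,3)@(15, 7): e=[25,3,2] → #
    (8,3)@(17, 7): e=[45,3,-18] → ·
    (6,4)@(13, 9): e=[15,9,6] → #
    (7,4)@(15, 9): e=[35,9,-14] → ·
    (5,5)@(11, 11): e=[5,15,10] → #
    (6,5)@(13, 11): e=[25,15,-10] → ·
    (5,6)@(11, 13): e=[15,21,-6] → ·
  covered (4 px):
    · · · · · · · · · · · ·
    · · · · · · · · · · · ·
    · · · · · · · · · · · ·
    · · · · · · # # · · · ·
    · · · · · · # · · · · ·
    · · · · · # · · · · · ·
    · · · · · · · · · · · ·
    · · · · · · · · · · · ·
    · · · · · · · · · · · ·
    · · · · · · · · · · · ·
    · · · · · · · · · · · ·

Answer: [84,21,0]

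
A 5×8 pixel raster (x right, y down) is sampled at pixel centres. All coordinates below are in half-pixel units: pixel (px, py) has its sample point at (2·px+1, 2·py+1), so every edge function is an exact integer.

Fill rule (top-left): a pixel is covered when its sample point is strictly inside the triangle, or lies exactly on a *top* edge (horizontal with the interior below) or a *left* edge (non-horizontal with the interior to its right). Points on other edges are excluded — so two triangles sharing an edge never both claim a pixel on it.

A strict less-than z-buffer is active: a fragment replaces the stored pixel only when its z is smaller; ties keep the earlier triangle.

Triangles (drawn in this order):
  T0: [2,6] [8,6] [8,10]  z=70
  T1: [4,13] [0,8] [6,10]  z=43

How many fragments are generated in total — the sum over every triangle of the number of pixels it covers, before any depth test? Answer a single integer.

T0:
  2·area = 24
  edge (2, 6)→(8, 6): d=(6,0) top-left  bias=+0
  edge (8, 6)→(8, 10): d=(0,4) right/bottom  bias=-1
  edge (8, 10)→(2, 6): d=(-6,-4) top-left  bias=+0
    (2,3)@(5, 7): e=[6,12,6] → X
    (3,3)@(7, 7): e=[6,4,14] → X
    (4,3)@(9, 7): e=[6,-4,22] → .
    (2,4)@(5, 9): e=[18,12,-6] → .
    (3,4)@(7, 9): e=[18,4,2] → X
    (4,4)@(9, 9): e=[18,-4,10] → .
    (3,5)@(7, 11): e=[30,4,-10] → .
  covered (3 px):
    . . . . .
    . . . . .
    . . . . .
    . . X X .
    . . . X .
    . . . . .
    . . . . .
    . . . . .
T1:
  2·area = 22
  edge (4, 13)→(0, 8): d=(-4,-5) top-left  bias=+0
  edge (0, 8)→(6, 10): d=(6,2) right/bottom  bias=-1
  edge (6, 10)→(4, 13): d=(-2,3) right/bottom  bias=-1
    (0,4)@(1, 9): e=[1,4,17] → X
    (1,4)@(3, 9): e=[11,0,11] → .  [on edge]
    (0,5)@(1, 11): e=[-7,16,13] → .
    (1,5)@(3, 11): e=[3,12,7] → X
    (2,5)@(5, 11): e=[13,8,1] → X
    (3,5)@(7, 11): e=[23,4,-5] → .
    (4,5)@(9, 11): e=[33,0,-11] → .  [on edge]
    (1,6)@(3, 13): e=[-5,24,3] → .
    (2,6)@(5, 13): e=[5,20,-3] → .
  covered (3 px):
    . . . . .
    . . . . .
    . . . . .
    . . . . .
    X . . . .
    . X X . .
    . . . . .
    . . . . .

Result: 6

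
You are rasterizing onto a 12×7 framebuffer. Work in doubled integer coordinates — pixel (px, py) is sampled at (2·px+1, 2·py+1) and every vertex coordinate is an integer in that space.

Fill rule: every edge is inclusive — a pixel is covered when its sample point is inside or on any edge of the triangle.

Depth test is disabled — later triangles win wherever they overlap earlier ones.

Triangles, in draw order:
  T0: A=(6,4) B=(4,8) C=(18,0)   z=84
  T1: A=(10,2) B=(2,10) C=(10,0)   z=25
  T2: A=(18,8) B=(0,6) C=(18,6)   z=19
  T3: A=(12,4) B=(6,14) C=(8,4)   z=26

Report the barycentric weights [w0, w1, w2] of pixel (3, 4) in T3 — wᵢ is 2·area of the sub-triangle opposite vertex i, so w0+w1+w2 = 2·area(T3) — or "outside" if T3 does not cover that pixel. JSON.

T0:
  2·area = 40  (B↔C swapped to make it positive)
  edge (6, 4)→(18, 0): d=(12,-4) inclusive
  edge (18, 0)→(4, 8): d=(-14,8) inclusive
  edge (4, 8)→(6, 4): d=(2,-4) inclusive
    (7,0)@(15, 1): e=[0,10,30] → X  [on edge]
    (8,0)@(17, 1): e=[8,-6,38] → .
    (4,1)@(9, 3): e=[0,30,10] → X  [on edge]
    (5,1)@(11, 3): e=[8,14,18] → X
    (6,1)@(13, 3): e=[16,-2,26] → .
    (7,1)@(15, 3): e=[24,-18,34] → .
    (1,2)@(3, 5): e=[0,50,-10] → .  [on edge]
    (3,2)@(7, 5): e=[16,18,6] → X
    (5,2)@(11, 5): e=[32,-14,22] → .
    (2,3)@(5, 7): e=[32,6,2] → X
    (3,3)@(7, 7): e=[40,-10,10] → .
    (4,3)@(9, 7): e=[48,-26,18] → .
  covered (6 px):
    . . . . . . . X . . . .
    . . . . X X . . . . . .
    . . . X X . . . . . . .
    . . X . . . . . . . . .
    . . . . . . . . . . . .
    . . . . . . . . . . . .
    . . . . . . . . . . . .
T1:
  2·area = 16
  edge (10, 2)→(2, 10): d=(-8,8) inclusive
  edge (2, 10)→(10, 0): d=(8,-10) inclusive
  edge (10, 0)→(10, 2): d=(0,2) inclusive
    (5,0)@(11, 1): e=[0,18,-2] → .  [on edge]
    (4,1)@(9, 3): e=[0,14,2] → X  [on edge]
    (5,1)@(11, 3): e=[-16,34,-2] → .
    (3,2)@(7, 5): e=[0,10,6] → X  [on edge]
    (4,2)@(9, 5): e=[-16,30,2] → .
    (2,3)@(5, 7): e=[0,6,10] → X  [on edge]
    (3,3)@(7, 7): e=[-16,26,6] → .
    (1,4)@(3, 9): e=[0,2,14] → X  [on edge]
    (2,4)@(5, 9): e=[-16,22,10] → .
    (0,5)@(1, 11): e=[0,-2,18] → .  [on edge]
    (1,5)@(3, 11): e=[-16,18,14] → .
  covered (4 px):
    . . . . . . . . . . . .
    . . . . X . . . . . . .
    . . . X . . . . . . . .
    . . X . . . . . . . . .
    . X . . . . . . . . . .
    . . . . . . . . . . . .
    . . . . . . . . . . . .
T2:
  2·area = 36
  edge (18, 8)→(0, 6): d=(-18,-2) inclusive
  edge (0, 6)→(18, 6): d=(18,0) inclusive
  edge (18, 6)→(18, 8): d=(0,2) inclusive
    (4,3)@(9, 7): e=[0,18,18] → X  [on edge]
    (5,3)@(11, 7): e=[4,18,14] → X
    (6,3)@(13, 7): e=[8,18,10] → X
    (7,3)@(15, 7): e=[12,18,6] → X
    (8,3)@(17, 7): e=[16,18,2] → X
    (9,3)@(19, 7): e=[20,18,-2] → .
    (4,4)@(9, 9): e=[-36,54,18] → .
    (5,4)@(11, 9): e=[-32,54,14] → .
    (6,4)@(13, 9): e=[-28,54,10] → .
    (7,4)@(15, 9): e=[-24,54,6] → .
    (8,4)@(17, 9): e=[-20,54,2] → .
  covered (5 px):
    . . . . . . . . . . . .
    . . . . . . . . . . . .
    . . . . . . . . . . . .
    . . . . X X X X X . . .
    . . . . . . . . . . . .
    . . . . . . . . . . . .
    . . . . . . . . . . . .
T3:
  2·area = 40
  edge (12, 4)→(6, 14): d=(-6,10) inclusive
  edge (6, 14)→(8, 4): d=(2,-10) inclusive
  edge (8, 4)→(12, 4): d=(4,0) inclusive
    (4,2)@(9, 5): e=[24,12,4] → X
    (5,2)@(11, 5): e=[4,32,4] → X
    (6,2)@(13, 5): e=[-16,52,4] → .
    (4,3)@(9, 7): e=[12,16,12] → X
    (5,3)@(11, 7): e=[-8,36,12] → .
    (3,4)@(7, 9): e=[20,0,20] → X  [on edge]
    (4,4)@(9, 9): e=[0,20,20] → X  [on edge]
    (5,4)@(11, 9): e=[-20,40,20] → .
    (3,5)@(7, 11): e=[8,4,28] → X
    (4,5)@(9, 11): e=[-12,24,28] → .
    (3,6)@(7, 13): e=[-4,8,36] → .
  covered (6 px):
    . . . . . . . . . . . .
    . . . . . . . . . . . .
    . . . . X X . . . . . .
    . . . . X . . . . . . .
    . . . X X . . . . . . .
    . . . X . . . . . . . .
    . . . . . . . . . . . .

Answer: [0,20,20]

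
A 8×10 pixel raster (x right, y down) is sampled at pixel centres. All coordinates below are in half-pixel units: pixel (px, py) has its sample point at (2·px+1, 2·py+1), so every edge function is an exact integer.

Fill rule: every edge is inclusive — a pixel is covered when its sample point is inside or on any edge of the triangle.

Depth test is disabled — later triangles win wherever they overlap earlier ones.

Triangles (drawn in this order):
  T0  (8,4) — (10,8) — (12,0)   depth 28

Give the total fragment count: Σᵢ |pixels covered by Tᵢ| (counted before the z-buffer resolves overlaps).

T0:
  2·area = 24  (B↔C swapped to make it positive)
  edge (8, 4)→(12, 0): d=(4,-4) inclusive
  edge (12, 0)→(10, 8): d=(-2,8) inclusive
  edge (10, 8)→(8, 4): d=(-2,-4) inclusive
    (5,0)@(11, 1): e=[0,6,18] → X  [on edge]
    (6,0)@(13, 1): e=[8,-10,26] → .
    (4,1)@(9, 3): e=[0,18,6] → X  [on edge]
    (6,1)@(13, 3): e=[16,-14,22] → .
    (3,2)@(7, 5): e=[0,30,-6] → .  [on edge]
    (4,2)@(9, 5): e=[8,14,2] → X
    (5,2)@(11, 5): e=[16,-2,10] → .
    (2,3)@(5, 7): e=[0,42,-18] → .  [on edge]
    (4,3)@(9, 7): e=[16,10,-2] → .
    (1,4)@(3, 9): e=[0,54,-30] → .  [on edge]
    (0,5)@(1, 11): e=[0,66,-42] → .  [on edge]
  covered (4 px):
    . . . . . X . .
    . . . . X X . .
    . . . . X . . .
    . . . . . . . .
    . . . . . . . .
    . . . . . . . .
    . . . . . . . .
    . . . . . . . .
    . . . . . . . .
    . . . . . . . .

Answer: 4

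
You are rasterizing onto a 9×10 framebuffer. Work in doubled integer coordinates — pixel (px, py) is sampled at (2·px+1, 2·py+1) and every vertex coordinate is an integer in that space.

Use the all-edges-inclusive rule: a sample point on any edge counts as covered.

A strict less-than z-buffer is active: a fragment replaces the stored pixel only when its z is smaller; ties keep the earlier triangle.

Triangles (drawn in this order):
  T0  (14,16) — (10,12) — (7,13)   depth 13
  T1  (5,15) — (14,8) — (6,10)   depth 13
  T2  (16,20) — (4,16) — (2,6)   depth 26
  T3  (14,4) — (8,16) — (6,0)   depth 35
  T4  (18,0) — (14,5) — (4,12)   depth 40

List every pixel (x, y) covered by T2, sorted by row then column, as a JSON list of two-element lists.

T0:
  2·area = 16  (B↔C swapped to make it positive)
  edge (14, 16)→(7, 13): d=(-7,-3) inclusive
  edge (7, 13)→(10, 12): d=(3,-1) inclusive
  edge (10, 12)→(14, 16): d=(4,4) inclusive
    (0,1)@(1, 3): e=[52,-36,0] → ·  [on edge]
    (1,2)@(3, 5): e=[44,-28,0] → ·  [on edge]
    (2,3)@(5, 7): e=[36,-20,0] → ·  [on edge]
    (3,4)@(7, 9): e=[28,-12,0] → ·  [on edge]
    (4,5)@(9, 11): e=[20,-4,0] → ·  [on edge]
    (6,5)@(13, 11): e=[32,0,-16] → ·  [on edge]
    (3,6)@(7, 13): e=[0,0,16] → █  [on edge]
    (4,6)@(9, 13): e=[6,2,8] → █
    (5,6)@(11, 13): e=[12,4,0] → █  [on edge]
    (6,6)@(13, 13): e=[18,6,-8] → ·
    (0,7)@(1, 15): e=[-32,0,48] → ·  [on edge]
    (3,7)@(7, 15): e=[-14,6,24] → ·
    (6,7)@(13, 15): e=[4,12,0] → █  [on edge]
    (7,8)@(15, 17): e=[-4,20,0] → ·  [on edge]
    (8,9)@(17, 19): e=[-12,28,0] → ·  [on edge]
  covered (4 px):
    · · · · · · · · ·
    · · · · · · · · ·
    · · · · · · · · ·
    · · · · · · · · ·
    · · · · · · · · ·
    · · · · · · · · ·
    · · · █ █ █ · · ·
    · · · · · · █ · ·
    · · · · · · · · ·
    · · · · · · · · ·
T1:
  2·area = 38  (B↔C swapped to make it positive)
  edge (5, 15)→(6, 10): d=(1,-5) inclusive
  edge (6, 10)→(14, 8): d=(8,-2) inclusive
  edge (14, 8)→(5, 15): d=(-9,7) inclusive
    (3,2)@(7, 5): e=[0,-38,76] → ·  [on edge]
    (5,4)@(11, 9): e=[24,2,12] → █
    (6,4)@(13, 9): e=[34,6,-2] → ·
    (3,5)@(7, 11): e=[6,10,22] → █
    (4,5)@(9, 11): e=[16,14,8] → █
    (5,5)@(11, 11): e=[26,18,-6] → ·
    (3,6)@(7, 13): e=[8,26,4] → █
    (4,6)@(9, 13): e=[18,30,-10] → ·
    (2,7)@(5, 15): e=[0,38,0] → █  [on edge]
    (3,7)@(7, 15): e=[10,42,-14] → ·
    (2,8)@(5, 17): e=[2,54,-18] → ·
  covered (5 px):
    · · · · · · · · ·
    · · · · · · · · ·
    · · · · · · · · ·
    · · · · · · · · ·
    · · · · · █ · · ·
    · · · █ █ · · · ·
    · · · █ · · · · ·
    · · █ · · · · · ·
    · · · · · · · · ·
    · · · · · · · · ·
T2:
  2·area = 112
  edge (16, 20)→(4, 16): d=(-12,-4) inclusive
  edge (4, 16)→(2, 6): d=(-2,-10) inclusive
  edge (2, 6)→(16, 20): d=(14,14) inclusive
    (0,0)@(1, 1): e=[168,0,-56] → ·  [on edge]
    (0,2)@(1, 5): e=[120,-8,0] → ·  [on edge]
    (1,3)@(3, 7): e=[104,8,0] → █  [on edge]
    (2,3)@(5, 7): e=[112,28,-28] → ·
    (1,4)@(3, 9): e=[80,4,28] → █
    (2,4)@(5, 9): e=[88,24,0] → █  [on edge]
    (3,4)@(7, 9): e=[96,44,-28] → ·
    (1,5)@(3, 11): e=[56,0,56] → █  [on edge]
    (3,5)@(7, 11): e=[72,40,0] → █  [on edge]
    (4,5)@(9, 11): e=[80,60,-28] → ·
    (1,6)@(3, 13): e=[32,-4,84] → ·
    (2,6)@(5, 13): e=[40,16,56] → █
    (4,6)@(9, 13): e=[56,56,0] → █  [on edge]
    (0,7)@(1, 15): e=[0,-28,140] → ·  [on edge]
    (5,7)@(11, 15): e=[40,72,0] → █  [on edge]
    (3,8)@(7, 17): e=[0,28,84] → █  [on edge]
    (6,8)@(13, 17): e=[24,88,0] → █  [on edge]
    (6,9)@(13, 19): e=[0,84,28] → █  [on edge]
    (7,9)@(15, 19): e=[8,104,0] → █  [on edge]
  covered (19 px):
    · · · · · · · · ·
    · · · · · · · · ·
    · · · · · · · · ·
    · █ · · · · · · ·
    · █ █ · · · · · ·
    · █ █ █ · · · · ·
    · · █ █ █ · · · ·
    · · █ █ █ █ · · ·
    · · · █ █ █ █ · ·
    · · · · · · █ █ ·
T3:
  2·area = 120
  edge (14, 4)→(8, 16): d=(-6,12) inclusive
  edge (8, 16)→(6, 0): d=(-2,-16) inclusive
  edge (6, 0)→(14, 4): d=(8,4) inclusive
    (3,0)@(7, 1): e=[102,14,4] → █
    (4,0)@(9, 1): e=[78,46,-4] → ·
    (3,1)@(7, 3): e=[90,10,20] → █
    (4,1)@(9, 3): e=[66,42,12] → █
    (5,1)@(11, 3): e=[42,74,4] → █
    (6,1)@(13, 3): e=[18,106,-4] → ·
    (3,2)@(7, 5): e=[78,6,36] → █
    (6,2)@(13, 5): e=[6,102,12] → █
    (7,2)@(15, 5): e=[-18,134,4] → ·
    (3,3)@(7, 7): e=[66,2,52] → █
    (6,3)@(13, 7): e=[-6,98,28] → ·
    (3,4)@(7, 9): e=[54,-2,68] → ·
  covered (15 px):
    · · · █ · · · · ·
    · · · █ █ █ · · ·
    · · · █ █ █ █ · ·
    · · · █ █ █ · · ·
    · · · · █ █ · · ·
    · · · · █ · · · ·
    · · · · █ · · · ·
    · · · · · · · · ·
    · · · · · · · · ·
    · · · · · · · · ·
T4:
  2·area = 22
  edge (18, 0)→(14, 5): d=(-4,5) inclusive
  edge (14, 5)→(4, 12): d=(-10,7) inclusive
  edge (4, 12)→(18, 0): d=(14,-12) inclusive
    (8,0)@(17, 1): e=[1,19,2] → █
    (7,1)@(15, 3): e=[3,13,6] → █
    (8,1)@(17, 3): e=[-7,-1,30] → ·
    (6,2)@(13, 5): e=[5,7,10] → █
    (7,2)@(15, 5): e=[-5,-7,34] → ·
    (5,3)@(11, 7): e=[7,1,14] → █
    (6,3)@(13, 7): e=[-3,-13,38] → ·
    (5,4)@(11, 9): e=[-1,-19,42] → ·
  covered (4 px):
    · · · · · · · · █
    · · · · · · · █ ·
    · · · · · · █ · ·
    · · · · · █ · · ·
    · · · · · · · · ·
    · · · · · · · · ·
    · · · · · · · · ·
    · · · · · · · · ·
    · · · · · · · · ·
    · · · · · · · · ·

Answer: [[1,3],[1,4],[2,4],[1,5],[2,5],[3,5],[2,6],[3,6],[4,6],[2,7],[3,7],[4,7],[5,7],[3,8],[4,8],[5,8],[6,8],[6,9],[7,9]]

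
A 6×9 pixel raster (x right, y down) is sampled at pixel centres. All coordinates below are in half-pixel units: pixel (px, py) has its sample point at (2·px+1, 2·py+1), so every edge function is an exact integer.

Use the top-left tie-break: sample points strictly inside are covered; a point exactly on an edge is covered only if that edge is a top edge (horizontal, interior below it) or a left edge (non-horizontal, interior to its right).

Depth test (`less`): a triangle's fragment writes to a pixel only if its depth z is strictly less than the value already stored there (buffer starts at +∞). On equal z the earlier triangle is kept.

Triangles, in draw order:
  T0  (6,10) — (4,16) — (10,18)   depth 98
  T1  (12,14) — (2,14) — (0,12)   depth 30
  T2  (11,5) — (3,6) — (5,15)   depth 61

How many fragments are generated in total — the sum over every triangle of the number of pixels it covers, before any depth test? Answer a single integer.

T0:
  2·area = 40  (B↔C swapped to make it positive)
  edge (6, 10)→(10, 18): d=(4,8) right/bottom  bias=-1
  edge (10, 18)→(4, 16): d=(-6,-2) top-left  bias=+0
  edge (4, 16)→(6, 10): d=(2,-6) top-left  bias=+0
    (4,0)@(9, 1): e=[-60,100,0] → .  [on edge]
    (3,3)@(7, 7): e=[-20,60,0] → .  [on edge]
    (2,6)@(5, 13): e=[20,20,0] → X  [on edge]
    (3,6)@(7, 13): e=[4,24,12] → X
    (4,6)@(9, 13): e=[-12,28,24] → .
    (0,7)@(1, 15): e=[60,0,-20] → .  [on edge]
    (2,7)@(5, 15): e=[28,8,4] → X
    (4,7)@(9, 15): e=[-4,16,28] → .
    (2,8)@(5, 17): e=[36,-4,8] → .
    (3,8)@(7, 17): e=[20,0,20] → X  [on edge]
    (4,8)@(9, 17): e=[4,4,32] → X
    (5,8)@(11, 17): e=[-12,8,44] → .
  covered (6 px):
    . . . . . .
    . . . . . .
    . . . . . .
    . . . . . .
    . . . . . .
    . . . . . .
    . . X X . .
    . . X X . .
    . . . X X .
T1:
  2·area = 20
  edge (12, 14)→(2, 14): d=(-10,0) right/bottom  bias=-1
  edge (2, 14)→(0, 12): d=(-2,-2) top-left  bias=+0
  edge (0, 12)→(12, 14): d=(12,2) right/bottom  bias=-1
    (0,6)@(1, 13): e=[10,0,10] → X  [on edge]
    (1,6)@(3, 13): e=[10,4,6] → X
    (2,6)@(5, 13): e=[10,8,2] → X
    (3,6)@(7, 13): e=[10,12,-2] → .
    (0,7)@(1, 15): e=[-10,-4,34] → .
    (1,7)@(3, 15): e=[-10,0,30] → .  [on edge]
    (2,7)@(5, 15): e=[-10,4,26] → .
    (2,8)@(5, 17): e=[-30,0,50] → .  [on edge]
  covered (3 px):
    . . . . . .
    . . . . . .
    . . . . . .
    . . . . . .
    . . . . . .
    . . . . . .
    X X X . . .
    . . . . . .
    . . . . . .
T2:
  2·area = 74  (B↔C swapped to make it positive)
  edge (11, 5)→(5, 15): d=(-6,10) right/bottom  bias=-1
  edge (5, 15)→(3, 6): d=(-2,-9) top-left  bias=+0
  edge (3, 6)→(11, 5): d=(8,-1) top-left  bias=+0
    (5,2)@(11, 5): e=[0,74,0] → .  [on edge]
    (2,3)@(5, 7): e=[48,16,10] → X
    (3,3)@(7, 7): e=[28,34,12] → X
    (4,3)@(9, 7): e=[8,52,14] → X
    (5,3)@(11, 7): e=[-12,70,16] → .
    (2,4)@(5, 9): e=[36,12,26] → X
    (4,4)@(9, 9): e=[-4,48,30] → .
    (2,5)@(5, 11): e=[24,8,42] → X
    (4,5)@(9, 11): e=[-16,44,46] → .
    (2,6)@(5, 13): e=[12,4,58] → X
    (3,6)@(7, 13): e=[-8,22,60] → .
    (2,7)@(5, 15): e=[0,0,74] → .  [on edge]
  covered (8 px):
    . . . . . .
    . . . . . .
    . . . . . .
    . . X X X .
    . . X X . .
    . . X X . .
    . . X . . .
    . . . . . .
    . . . . . .

Answer: 17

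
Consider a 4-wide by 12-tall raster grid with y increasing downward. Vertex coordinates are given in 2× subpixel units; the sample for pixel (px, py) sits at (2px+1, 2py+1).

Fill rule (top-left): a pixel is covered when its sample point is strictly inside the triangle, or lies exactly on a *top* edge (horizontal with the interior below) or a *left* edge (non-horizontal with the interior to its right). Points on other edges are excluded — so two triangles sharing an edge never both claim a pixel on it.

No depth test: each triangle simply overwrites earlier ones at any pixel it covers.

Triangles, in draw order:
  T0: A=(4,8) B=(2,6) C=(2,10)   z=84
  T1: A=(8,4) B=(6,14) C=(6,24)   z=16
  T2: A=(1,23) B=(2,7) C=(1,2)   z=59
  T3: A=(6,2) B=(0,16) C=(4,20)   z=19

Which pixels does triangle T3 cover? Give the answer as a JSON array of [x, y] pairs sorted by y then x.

T0:
  2·area = 8  (B↔C swapped to make it positive)
  edge (4, 8)→(2, 10): d=(-2,2) right/bottom  bias=-1
  edge (2, 10)→(2, 6): d=(0,-4) top-left  bias=+0
  edge (2, 6)→(4, 8): d=(2,2) right/bottom  bias=-1
    (0,2)@(1, 5): e=[12,-4,0] → ·  [on edge]
    (3,2)@(7, 5): e=[0,20,-12] → ·  [on edge]
    (1,3)@(3, 7): e=[4,4,0] → ·  [on edge]
    (2,3)@(5, 7): e=[0,12,-4] → ·  [on edge]
    (1,4)@(3, 9): e=[0,4,4] → ·  [on edge]
    (2,4)@(5, 9): e=[-4,12,0] → ·  [on edge]
    (0,5)@(1, 11): e=[0,-4,12] → ·  [on edge]
    (3,5)@(7, 11): e=[-12,20,0] → ·  [on edge]
  covered (0 px):
    · · · ·
    · · · ·
    · · · ·
    · · · ·
    · · · ·
    · · · ·
    · · · ·
    · · · ·
    · · · ·
    · · · ·
    · · · ·
    · · · ·
T1:
  2·area = 20  (B↔C swapped to make it positive)
  edge (8, 4)→(6, 24): d=(-2,20) right/bottom  bias=-1
  edge (6, 24)→(6, 14): d=(0,-10) top-left  bias=+0
  edge (6, 14)→(8, 4): d=(2,-10) top-left  bias=+0
    (3,4)@(7, 9): e=[10,10,0] → █  [on edge]
    (3,5)@(7, 11): e=[6,10,4] → █
    (3,6)@(7, 13): e=[2,10,8] → █
    (3,7)@(7, 15): e=[-2,10,12] → ·
    (2,9)@(5, 19): e=[30,-10,0] → ·  [on edge]
  covered (3 px):
    · · · ·
    · · · ·
    · · · ·
    · · · ·
    · · · █
    · · · █
    · · · █
    · · · ·
    · · · ·
    · · · ·
    · · · ·
    · · · ·
T2:
  2·area = 21  (B↔C swapped to make it positive)
  edge (1, 23)→(1, 2): d=(0,-21) top-left  bias=+0
  edge (1, 2)→(2, 7): d=(1,5) right/bottom  bias=-1
  edge (2, 7)→(1, 23): d=(-1,16) right/bottom  bias=-1
    (0,0)@(1, 1): e=[0,-1,22] → ·  [on edge]
    (0,1)@(1, 3): e=[0,1,20] → █  [on edge]
    (1,1)@(3, 3): e=[42,-9,-12] → ·
    (0,2)@(1, 5): e=[0,3,18] → █  [on edge]
    (1,2)@(3, 5): e=[42,-7,-14] → ·
    (0,3)@(1, 7): e=[0,5,16] → █  [on edge]
    (1,3)@(3, 7): e=[42,-5,-16] → ·
    (0,4)@(1, 9): e=[0,7,14] → █  [on edge]
    (1,4)@(3, 9): e=[42,-3,-18] → ·
    (0,5)@(1, 11): e=[0,9,12] → █  [on edge]
    (1,5)@(3, 11): e=[42,-1,-20] → ·
    (0,6)@(1, 13): e=[0,11,10] → █  [on edge]
    (0,7)@(1, 15): e=[0,13,8] → █  [on edge]
    (0,8)@(1, 17): e=[0,15,6] → █  [on edge]
    (0,9)@(1, 19): e=[0,17,4] → █  [on edge]
    (0,10)@(1, 21): e=[0,19,2] → █  [on edge]
    (0,11)@(1, 23): e=[0,21,0] → ·  [on edge]
  covered (10 px):
    · · · ·
    █ · · ·
    █ · · ·
    █ · · ·
    █ · · ·
    █ · · ·
    █ · · ·
    █ · · ·
    █ · · ·
    █ · · ·
    █ · · ·
    · · · ·
T3:
  2·area = 80  (B↔C swapped to make it positive)
  edge (6, 2)→(4, 20): d=(-2,18) right/bottom  bias=-1
  edge (4, 20)→(0, 16): d=(-4,-4) top-left  bias=+0
  edge (0, 16)→(6, 2): d=(6,-14) top-left  bias=+0
    (2,2)@(5, 5): e=[12,64,4] → █
    (3,2)@(7, 5): e=[-24,72,32] → ·
    (2,3)@(5, 7): e=[8,56,16] → █
    (3,3)@(7, 7): e=[-28,64,44] → ·
    (1,4)@(3, 9): e=[40,40,0] → █  [on edge]
    (3,4)@(7, 9): e=[-32,56,56] → ·
    (1,5)@(3, 11): e=[36,32,12] → █
    (2,5)@(5, 11): e=[0,40,40] → ·  [on edge]
    (1,6)@(3, 13): e=[32,24,24] → █
    (2,6)@(5, 13): e=[-4,32,52] → ·
    (0,7)@(1, 15): e=[64,8,8] → █
    (2,7)@(5, 15): e=[-8,24,64] → ·
    (0,8)@(1, 17): e=[60,0,20] → █  [on edge]
    (1,9)@(3, 19): e=[20,0,60] → █  [on edge]
    (2,10)@(5, 21): e=[-20,0,100] → ·  [on edge]
    (3,11)@(7, 23): e=[-60,0,140] → ·  [on edge]
  covered (11 px):
    · · · ·
    · · · ·
    · · █ ·
    · · █ ·
    · █ █ ·
    · █ · ·
    · █ · ·
    █ █ · ·
    █ █ · ·
    · █ · ·
    · · · ·
    · · · ·

Result: [[2,2],[2,3],[1,4],[2,4],[1,5],[1,6],[0,7],[1,7],[0,8],[1,8],[1,9]]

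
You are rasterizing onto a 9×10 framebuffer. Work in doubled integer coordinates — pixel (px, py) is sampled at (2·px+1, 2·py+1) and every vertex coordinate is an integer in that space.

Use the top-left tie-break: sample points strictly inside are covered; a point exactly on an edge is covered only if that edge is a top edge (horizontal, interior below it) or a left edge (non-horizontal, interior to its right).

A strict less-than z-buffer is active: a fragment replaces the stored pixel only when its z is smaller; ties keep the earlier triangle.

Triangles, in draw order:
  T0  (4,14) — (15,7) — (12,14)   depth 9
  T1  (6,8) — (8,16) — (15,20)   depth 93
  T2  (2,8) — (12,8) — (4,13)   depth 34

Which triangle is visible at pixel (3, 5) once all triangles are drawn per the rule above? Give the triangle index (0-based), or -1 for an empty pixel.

T0:
  2·area = 56
  edge (4, 14)→(15, 7): d=(11,-7) top-left  bias=+0
  edge (15, 7)→(12, 14): d=(-3,7) right/bottom  bias=-1
  edge (12, 14)→(4, 14): d=(-8,0) right/bottom  bias=-1
    (7,3)@(15, 7): e=[0,0,56] → ·  [on edge]
    (6,4)@(13, 9): e=[8,8,40] → #
    (7,4)@(15, 9): e=[22,-6,40] → ·
    (4,5)@(9, 11): e=[2,30,24] → #
    (5,5)@(11, 11): e=[16,16,24] → #
    (7,5)@(15, 11): e=[44,-12,24] → ·
    (3,6)@(7, 13): e=[10,38,8] → #
    (6,6)@(13, 13): e=[52,-4,8] → ·
    (3,7)@(7, 15): e=[32,32,-8] → ·
    (4,7)@(9, 15): e=[46,18,-8] → ·
    (5,7)@(11, 15): e=[60,4,-8] → ·
  covered (7 px):
    · · · · · · · · ·
    · · · · · · · · ·
    · · · · · · · · ·
    · · · · · · · · ·
    · · · · · · # · ·
    · · · · # # # · ·
    · · · # # # · · ·
    · · · · · · · · ·
    · · · · · · · · ·
    · · · · · · · · ·
T1:
  2·area = 48  (B↔C swapped to make it positive)
  edge (6, 8)→(15, 20): d=(9,12) right/bottom  bias=-1
  edge (15, 20)→(8, 16): d=(-7,-4) top-left  bias=+0
  edge (8, 16)→(6, 8): d=(-2,-8) top-left  bias=+0
    (3,5)@(7, 11): e=[15,31,2] → #
    (4,5)@(9, 11): e=[-9,39,18] → ·
    (3,6)@(7, 13): e=[33,17,-2] → ·
    (4,6)@(9, 13): e=[9,25,14] → #
    (5,6)@(11, 13): e=[-15,33,30] → ·
    (4,7)@(9, 15): e=[27,11,10] → #
    (5,7)@(11, 15): e=[3,19,26] → #
    (6,7)@(13, 15): e=[-21,27,42] → ·
    (4,8)@(9, 17): e=[45,-3,6] → ·
    (5,8)@(11, 17): e=[21,5,22] → #
    (6,8)@(13, 17): e=[-3,13,38] → ·
    (5,9)@(11, 19): e=[39,-9,18] → ·
  covered (5 px):
    · · · · · · · · ·
    · · · · · · · · ·
    · · · · · · · · ·
    · · · · · · · · ·
    · · · · · · · · ·
    · · · # · · · · ·
    · · · · # · · · ·
    · · · · # # · · ·
    · · · · · # · · ·
    · · · · · · · · ·
T2:
  2·area = 50
  edge (2, 8)→(12, 8): d=(10,0) top-left  bias=+0
  edge (12, 8)→(4, 13): d=(-8,5) right/bottom  bias=-1
  edge (4, 13)→(2, 8): d=(-2,-5) top-left  bias=+0
    (1,4)@(3, 9): e=[10,37,3] → #
    (2,4)@(5, 9): e=[10,27,13] → #
    (3,4)@(7, 9): e=[10,17,23] → #
    (4,4)@(9, 9): e=[10,7,33] → #
    (5,4)@(11, 9): e=[10,-3,43] → ·
    (1,5)@(3, 11): e=[30,21,-1] → ·
    (2,5)@(5, 11): e=[30,11,9] → #
    (4,5)@(9, 11): e=[30,-9,29] → ·
    (2,6)@(5, 13): e=[50,-5,5] → ·
    (3,6)@(7, 13): e=[50,-15,15] → ·
  covered (6 px):
    · · · · · · · · ·
    · · · · · · · · ·
    · · · · · · · · ·
    · · · · · · · · ·
    · # # # # · · · ·
    · · # # · · · · ·
    · · · · · · · · ·
    · · · · · · · · ·
    · · · · · · · · ·
    · · · · · · · · ·

Z-buffer (winner per pixel, '.' = empty):
  . . . . . . . . .
  . . . . . . . . .
  . . . . . . . . .
  . . . . . . . . .
  . 2 2 2 2 . 0 . .
  . . 2 2 0 0 0 . .
  . . . 0 0 0 . . .
  . . . . 1 1 . . .
  . . . . . 1 . . .
  . . . . . . . . .

Answer: 2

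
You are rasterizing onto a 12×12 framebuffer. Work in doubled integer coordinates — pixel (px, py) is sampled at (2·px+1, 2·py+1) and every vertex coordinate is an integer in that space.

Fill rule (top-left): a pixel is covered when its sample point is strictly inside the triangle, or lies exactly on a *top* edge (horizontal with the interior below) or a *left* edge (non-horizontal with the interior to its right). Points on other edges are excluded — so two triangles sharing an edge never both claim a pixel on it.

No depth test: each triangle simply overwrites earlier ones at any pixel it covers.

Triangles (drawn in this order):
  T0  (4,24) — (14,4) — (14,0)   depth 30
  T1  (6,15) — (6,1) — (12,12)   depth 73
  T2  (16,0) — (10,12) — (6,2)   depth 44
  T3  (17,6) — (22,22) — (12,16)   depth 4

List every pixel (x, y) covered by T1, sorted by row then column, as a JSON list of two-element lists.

T0:
  2·area = 40  (B↔C swapped to make it positive)
  edge (4, 24)→(14, 0): d=(10,-24) top-left  bias=+0
  edge (14, 0)→(14, 4): d=(0,4) right/bottom  bias=-1
  edge (14, 4)→(4, 24): d=(-10,20) right/bottom  bias=-1
    (6,1)@(13, 3): e=[6,4,30] → X
    (7,1)@(15, 3): e=[54,-4,-10] → .
    (6,2)@(13, 5): e=[26,4,10] → X
    (7,2)@(15, 5): e=[74,-4,-30] → .
    (6,3)@(13, 7): e=[46,4,-10] → .
    (5,4)@(11, 9): e=[18,12,10] → X
    (6,4)@(13, 9): e=[66,4,-30] → .
    (5,5)@(11, 11): e=[38,12,-10] → .
    (4,6)@(9, 13): e=[10,20,10] → X
    (5,6)@(11, 13): e=[58,12,-30] → .
    (4,7)@(9, 15): e=[30,20,-10] → .
    (3,8)@(7, 17): e=[2,28,10] → X
  covered (5 px):
    . . . . . . . . . . . .
    . . . . . . X . . . . .
    . . . . . . X . . . . .
    . . . . . . . . . . . .
    . . . . . X . . . . . .
    . . . . . . . . . . . .
    . . . . X . . . . . . .
    . . . . . . . . . . . .
    . . . X . . . . . . . .
    . . . . . . . . . . . .
    . . . . . . . . . . . .
    . . . . . . . . . . . .
T1:
  2·area = 84
  edge (6, 15)→(6, 1): d=(0,-14) top-left  bias=+0
  edge (6, 1)→(12, 12): d=(6,11) right/bottom  bias=-1
  edge (12, 12)→(6, 15): d=(-6,3) right/bottom  bias=-1
    (3,1)@(7, 3): e=[14,1,69] → X
    (4,1)@(9, 3): e=[42,-21,63] → .
    (3,2)@(7, 5): e=[14,13,57] → X
    (4,2)@(9, 5): e=[42,-9,51] → .
    (3,3)@(7, 7): e=[14,25,45] → X
    (4,3)@(9, 7): e=[42,3,39] → X
    (5,3)@(11, 7): e=[70,-19,33] → .
    (3,4)@(7, 9): e=[14,37,33] → X
    (5,4)@(11, 9): e=[70,-7,21] → .
    (3,5)@(7, 11): e=[14,49,21] → X
    (5,5)@(11, 11): e=[70,5,9] → X
    (6,5)@(13, 11): e=[98,-17,3] → .
  covered (11 px):
    . . . . . . . . . . . .
    . . . X . . . . . . . .
    . . . X . . . . . . . .
    . . . X X . . . . . . .
    . . . X X . . . . . . .
    . . . X X X . . . . . .
    . . . X X . . . . . . .
    . . . . . . . . . . . .
    . . . . . . . . . . . .
    . . . . . . . . . . . .
    . . . . . . . . . . . .
    . . . . . . . . . . . .
T2:
  2·area = 108
  edge (16, 0)→(10, 12): d=(-6,12) right/bottom  bias=-1
  edge (10, 12)→(6, 2): d=(-4,-10) top-left  bias=+0
  edge (6, 2)→(16, 0): d=(10,-2) top-left  bias=+0
    (5,0)@(11, 1): e=[54,54,0] → X  [on edge]
    (6,0)@(13, 1): e=[30,74,4] → X
    (7,0)@(15, 1): e=[6,94,8] → X
    (8,0)@(17, 1): e=[-18,114,12] → .
    (0,1)@(1, 3): e=[162,-54,0] → .  [on edge]
    (3,1)@(7, 3): e=[90,6,12] → X
    (4,1)@(9, 3): e=[66,26,16] → X
    (7,1)@(15, 3): e=[-6,86,28] → .
    (3,2)@(7, 5): e=[78,-2,32] → .
    (4,2)@(9, 5): e=[54,18,36] → X
    (7,2)@(15, 5): e=[-18,78,48] → .
    (4,3)@(9, 7): e=[42,10,56] → X
  covered (14 px):
    . . . . . X X X . . . .
    . . . X X X X . . . . .
    . . . . X X X . . . . .
    . . . . X X . . . . . .
    . . . . X X . . . . . .
    . . . . . . . . . . . .
    . . . . . . . . . . . .
    . . . . . . . . . . . .
    . . . . . . . . . . . .
    . . . . . . . . . . . .
    . . . . . . . . . . . .
    . . . . . . . . . . . .
T3:
  2·area = 130
  edge (17, 6)→(22, 22): d=(5,16) right/bottom  bias=-1
  edge (22, 22)→(12, 16): d=(-10,-6) top-left  bias=+0
  edge (12, 16)→(17, 6): d=(5,-10) top-left  bias=+0
    (8,3)@(17, 7): e=[5,120,5] → X
    (9,3)@(19, 7): e=[-27,132,25] → .
    (8,4)@(17, 9): e=[15,100,15] → X
    (9,4)@(19, 9): e=[-17,112,35] → .
    (7,5)@(15, 11): e=[57,68,5] → X
    (9,5)@(19, 11): e=[-7,92,45] → .
    (3,6)@(7, 13): e=[195,0,-65] → .  [on edge]
    (7,6)@(15, 13): e=[67,48,15] → X
    (9,6)@(19, 13): e=[3,72,55] → X
    (10,6)@(21, 13): e=[-29,84,75] → .
    (6,7)@(13, 15): e=[109,16,5] → X
    (10,7)@(21, 15): e=[-19,64,85] → .
    (8,9)@(17, 19): e=[65,0,65] → X  [on edge]
  covered (18 px):
    . . . . . . . . . . . .
    . . . . . . . . . . . .
    . . . . . . . . . . . .
    . . . . . . . . X . . .
    . . . . . . . . X . . .
    . . . . . . . X X . . .
    . . . . . . . X X X . .
    . . . . . . X X X X . .
    . . . . . . . X X X . .
    . . . . . . . . X X X .
    . . . . . . . . . . X .
    . . . . . . . . . . . .

Result: [[3,1],[3,2],[3,3],[4,3],[3,4],[4,4],[3,5],[4,5],[5,5],[3,6],[4,6]]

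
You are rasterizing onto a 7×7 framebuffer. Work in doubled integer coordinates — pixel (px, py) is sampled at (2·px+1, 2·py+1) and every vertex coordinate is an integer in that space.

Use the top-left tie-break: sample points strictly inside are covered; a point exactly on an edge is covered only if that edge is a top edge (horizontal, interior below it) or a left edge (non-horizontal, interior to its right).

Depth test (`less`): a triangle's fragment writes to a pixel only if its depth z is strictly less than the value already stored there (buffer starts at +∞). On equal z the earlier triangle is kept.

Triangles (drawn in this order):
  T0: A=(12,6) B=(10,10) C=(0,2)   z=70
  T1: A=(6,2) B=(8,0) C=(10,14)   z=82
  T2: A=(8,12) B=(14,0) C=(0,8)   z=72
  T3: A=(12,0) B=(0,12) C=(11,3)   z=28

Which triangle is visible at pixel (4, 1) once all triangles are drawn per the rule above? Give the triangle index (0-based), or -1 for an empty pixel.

T0:
  2·area = 56
  edge (12, 6)→(10, 10): d=(-2,4) right/bottom  bias=-1
  edge (10, 10)→(0, 2): d=(-10,-8) top-left  bias=+0
  edge (0, 2)→(12, 6): d=(12,4) right/bottom  bias=-1
    (1,1)@(3, 3): e=[42,14,0] → .  [on edge]
    (2,2)@(5, 5): e=[30,10,16] → X
    (3,2)@(7, 5): e=[22,26,8] → X
    (4,2)@(9, 5): e=[14,42,0] → .  [on edge]
    (2,3)@(5, 7): e=[26,-10,40] → .
    (3,3)@(7, 7): e=[18,6,32] → X
    (4,3)@(9, 7): e=[10,22,24] → X
    (5,3)@(11, 7): e=[2,38,16] → X
    (6,3)@(13, 7): e=[-6,54,8] → .
    (3,4)@(7, 9): e=[14,-14,56] → .
    (4,4)@(9, 9): e=[6,2,48] → X
    (5,4)@(11, 9): e=[-2,18,40] → .
  covered (6 px):
    . . . . . . .
    . . . . . . .
    . . X X . . .
    . . . X X X .
    . . . . X . .
    . . . . . . .
    . . . . . . .
T1:
  2·area = 32
  edge (6, 2)→(8, 0): d=(2,-2) top-left  bias=+0
  edge (8, 0)→(10, 14): d=(2,14) right/bottom  bias=-1
  edge (10, 14)→(6, 2): d=(-4,-12) top-left  bias=+0
    (3,0)@(7, 1): e=[0,16,16] → X  [on edge]
    (4,0)@(9, 1): e=[4,-12,40] → .
    (2,1)@(5, 3): e=[0,48,-16] → .  [on edge]
    (3,1)@(7, 3): e=[4,20,8] → X
    (4,1)@(9, 3): e=[8,-8,32] → .
    (1,2)@(3, 5): e=[0,80,-48] → .  [on edge]
    (3,2)@(7, 5): e=[8,24,0] → X  [on edge]
    (4,2)@(9, 5): e=[12,-4,24] → .
    (0,3)@(1, 7): e=[0,112,-80] → .  [on edge]
    (3,3)@(7, 7): e=[12,28,-8] → .
    (4,3)@(9, 7): e=[16,0,16] → .  [on edge]
    (4,4)@(9, 9): e=[20,4,8] → X
    (4,5)@(9, 11): e=[24,8,0] → X  [on edge]
  covered (5 px):
    . . . X . . .
    . . . X . . .
    . . . X . . .
    . . . . . . .
    . . . . X . .
    . . . . X . .
    . . . . . . .
T2:
  2·area = 120  (B↔C swapped to make it positive)
  edge (8, 12)→(0, 8): d=(-8,-4) top-left  bias=+0
  edge (0, 8)→(14, 0): d=(14,-8) top-left  bias=+0
  edge (14, 0)→(8, 12): d=(-6,12) right/bottom  bias=-1
    (6,0)@(13, 1): e=[108,6,6] → X
    (4,1)@(9, 3): e=[76,2,42] → X
    (5,1)@(11, 3): e=[84,18,18] → X
    (6,1)@(13, 3): e=[92,34,-6] → .
    (3,2)@(7, 5): e=[52,14,54] → X
    (6,2)@(13, 5): e=[76,62,-18] → .
    (1,3)@(3, 7): e=[20,10,90] → X
    (2,3)@(5, 7): e=[28,26,66] → X
    (5,3)@(11, 7): e=[52,74,-6] → .
    (1,4)@(3, 9): e=[4,38,78] → X
    (5,4)@(11, 9): e=[36,102,-18] → .
    (1,5)@(3, 11): e=[-12,66,66] → .
  covered (15 px):
    . . . . . . X
    . . . . X X .
    . . . X X X .
    . X X X X . .
    . X X X X . .
    . . . X . . .
    . . . . . . .
T3:
  2·area = 24  (B↔C swapped to make it positive)
  edge (12, 0)→(11, 3): d=(-1,3) right/bottom  bias=-1
  edge (11, 3)→(0, 12): d=(-11,9) right/bottom  bias=-1
  edge (0, 12)→(12, 0): d=(12,-12) top-left  bias=+0
    (5,0)@(11, 1): e=[2,22,0] → X  [on edge]
    (6,0)@(13, 1): e=[-4,4,24] → .
    (4,1)@(9, 3): e=[6,18,0] → X  [on edge]
    (5,1)@(11, 3): e=[0,0,24] → .  [on edge]
    (3,2)@(7, 5): e=[10,14,0] → X  [on edge]
    (4,2)@(9, 5): e=[4,-4,24] → .
    (2,3)@(5, 7): e=[14,10,0] → X  [on edge]
    (3,3)@(7, 7): e=[8,-8,24] → .
    (1,4)@(3, 9): e=[18,6,0] → X  [on edge]
    (2,4)@(5, 9): e=[12,-12,24] → .
    (4,4)@(9, 9): e=[0,-48,72] → .  [on edge]
    (0,5)@(1, 11): e=[22,2,0] → X  [on edge]
  covered (6 px):
    . . . . . X .
    . . . . X . .
    . . . X . . .
    . . X . . . .
    . X . . . . .
    X . . . . . .
    . . . . . . .

Z-buffer (winner per pixel, '.' = empty):
  . . . 1 . 3 2
  . . . 1 3 2 .
  . . 0 3 2 2 .
  . 2 3 0 0 0 .
  . 3 2 2 0 . .
  3 . . 2 1 . .
  . . . . . . .

Answer: 3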